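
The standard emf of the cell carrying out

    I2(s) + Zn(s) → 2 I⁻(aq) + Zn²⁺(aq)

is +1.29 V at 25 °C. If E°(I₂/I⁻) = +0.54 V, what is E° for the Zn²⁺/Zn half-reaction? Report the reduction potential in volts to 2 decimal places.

−0.75 V

In the reaction as written the I₂/I⁻ couple is reduced (cathode) and Zn²⁺/Zn is oxidized (anode), so E°cell = E°(I₂/I⁻) − E°(Zn²⁺/Zn).
E°(Zn²⁺/Zn) = E°(cathode) − E°cell = +0.54 − (+1.29) = −0.75 V.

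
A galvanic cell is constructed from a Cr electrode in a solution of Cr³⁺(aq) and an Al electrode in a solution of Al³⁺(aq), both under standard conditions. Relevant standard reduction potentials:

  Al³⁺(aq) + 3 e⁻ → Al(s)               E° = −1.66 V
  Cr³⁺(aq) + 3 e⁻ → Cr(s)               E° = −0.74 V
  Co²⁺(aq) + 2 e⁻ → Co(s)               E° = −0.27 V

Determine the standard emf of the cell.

+0.92 V

Of the two couples in this cell, the one with the more positive reduction potential is reduced at the cathode: here that is Cr³⁺/Cr (−0.74 V); Al³⁺/Al (−1.66 V) is the anode.
E°cell = E°(cathode) − E°(anode) = −0.74 − (−1.66) = +0.92 V.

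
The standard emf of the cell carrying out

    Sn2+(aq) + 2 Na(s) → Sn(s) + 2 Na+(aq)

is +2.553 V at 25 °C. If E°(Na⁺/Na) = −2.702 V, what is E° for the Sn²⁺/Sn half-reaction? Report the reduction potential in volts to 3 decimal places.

−0.149 V

In the reaction as written the Sn²⁺/Sn couple is reduced (cathode) and Na⁺/Na is oxidized (anode), so E°cell = E°(Sn²⁺/Sn) − E°(Na⁺/Na).
E°(Sn²⁺/Sn) = E°cell + E°(anode) = +2.553 + (−2.702) = −0.149 V.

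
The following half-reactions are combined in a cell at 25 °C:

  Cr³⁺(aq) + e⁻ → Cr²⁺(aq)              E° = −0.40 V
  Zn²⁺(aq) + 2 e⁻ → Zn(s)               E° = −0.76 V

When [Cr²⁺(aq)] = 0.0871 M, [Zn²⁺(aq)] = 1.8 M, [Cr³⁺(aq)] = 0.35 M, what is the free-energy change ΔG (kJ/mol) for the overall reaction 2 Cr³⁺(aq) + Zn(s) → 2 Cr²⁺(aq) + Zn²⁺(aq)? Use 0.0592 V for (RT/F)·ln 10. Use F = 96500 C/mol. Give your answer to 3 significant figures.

−74.9 kJ/mol

With Cr³⁺/Cr²⁺ reduced at the cathode, E°cell = −0.40 − (−0.76) = +0.36 V and n = 2.
Here Q = ([Cr²⁺(aq)]^2·[Zn²⁺(aq)]) / [Cr³⁺(aq)]^2 = 0.111 (log Q = −0.953), giving E = +0.36 − (0.0592/2)·(−0.953) = +0.3882 V.
ΔG = −nFE = −(2)(96500)(+0.3882) J/mol = −74.9 kJ/mol.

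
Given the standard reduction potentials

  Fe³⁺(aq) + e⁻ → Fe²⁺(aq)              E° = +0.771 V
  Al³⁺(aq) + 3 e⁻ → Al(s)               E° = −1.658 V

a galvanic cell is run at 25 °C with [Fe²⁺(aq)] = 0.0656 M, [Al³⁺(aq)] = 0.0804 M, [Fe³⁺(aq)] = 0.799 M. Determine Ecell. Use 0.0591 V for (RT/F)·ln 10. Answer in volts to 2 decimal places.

The Fe³⁺/Fe²⁺ couple has the more positive E°, so it is the cathode; Al³⁺/Al is the anode.
E°cell = +0.771 − (−1.658) = +2.429 V, with n = 3 electrons transferred.
For the overall reaction 3 Fe³⁺(aq) + Al(s) → 3 Fe²⁺(aq) + Al³⁺(aq), Q = ([Fe²⁺(aq)]^3·[Al³⁺(aq)]) / [Fe³⁺(aq)]^3 = 4.45×10^−5, giving log Q = −4.352.
Applying E = E° − (RT ln10/nF)·log Q gives +2.429 − (0.0591/3)(−4.352) = +2.51 V.

+2.51 V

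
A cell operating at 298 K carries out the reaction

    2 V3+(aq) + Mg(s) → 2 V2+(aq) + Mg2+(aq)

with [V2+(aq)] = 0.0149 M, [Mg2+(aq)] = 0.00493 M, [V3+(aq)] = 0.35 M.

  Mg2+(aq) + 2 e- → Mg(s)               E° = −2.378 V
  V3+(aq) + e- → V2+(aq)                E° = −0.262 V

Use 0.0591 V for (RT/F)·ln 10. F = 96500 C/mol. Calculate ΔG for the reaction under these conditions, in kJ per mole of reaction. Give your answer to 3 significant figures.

The standard cell potential is −0.262 − (−2.378) = +2.116 V, with n = 2 electrons in the balanced equation.
Here Q = ([V2+(aq)]^2·[Mg2+(aq)]) / [V3+(aq)]^2 = 8.93×10^−6 (log Q = −5.049), giving E = +2.116 − (0.0591/2)·(−5.049) = +2.2652 V.
Finally ΔG = −nFE = −(2)(96500 C/mol)(+2.2652 V) = −437 kJ/mol.

−437 kJ/mol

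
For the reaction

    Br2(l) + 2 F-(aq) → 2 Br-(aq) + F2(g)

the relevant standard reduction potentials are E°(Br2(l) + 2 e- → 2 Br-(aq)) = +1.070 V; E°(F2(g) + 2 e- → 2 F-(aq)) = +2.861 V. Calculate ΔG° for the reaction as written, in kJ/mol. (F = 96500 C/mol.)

In the reaction as written Br2(l) is reduced, so the Br₂/Br⁻ couple is the cathode and F₂/F⁻ is the anode.
E°cell = +1.070 − (+2.861) = −1.791 V; balancing electrons gives n = 2.
ΔG° = −nFE°cell = −(2)(96500)(−1.791) J/mol = +346 kJ/mol.

+346 kJ/mol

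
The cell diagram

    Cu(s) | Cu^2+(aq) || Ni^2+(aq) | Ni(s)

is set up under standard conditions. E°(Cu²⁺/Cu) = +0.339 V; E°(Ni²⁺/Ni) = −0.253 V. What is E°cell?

By convention the left-hand electrode in cell notation is the anode (oxidation) and the right-hand electrode is the cathode (reduction).
E°cell = E°(right) − E°(left) = −0.253 − (+0.339) = −0.592 V.
The negative sign shows that, as written, the cell would require an external voltage to drive the reaction.

−0.592 V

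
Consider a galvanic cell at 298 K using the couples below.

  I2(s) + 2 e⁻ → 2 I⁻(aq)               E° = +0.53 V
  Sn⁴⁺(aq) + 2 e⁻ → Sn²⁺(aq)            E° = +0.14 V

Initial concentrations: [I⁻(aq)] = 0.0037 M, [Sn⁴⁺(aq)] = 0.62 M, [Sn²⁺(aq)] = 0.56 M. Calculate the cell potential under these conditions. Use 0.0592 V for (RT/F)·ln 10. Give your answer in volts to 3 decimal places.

Since E°(I₂/I⁻) > E°(Sn⁴⁺/Sn²⁺), I₂/I⁻ serves as the cathode.
E°cell = E°cat − E°an = +0.53 − (+0.14) = +0.39 V; n = 2.
For the overall reaction I2(s) + Sn²⁺(aq) → 2 I⁻(aq) + Sn⁴⁺(aq), Q = ([I⁻(aq)]^2·[Sn⁴⁺(aq)]) / [Sn²⁺(aq)] = 1.52×10^−5, giving log Q = −4.819.
By the Nernst equation, E = +0.39 − (0.0592/2)·(−4.819) = +0.533 V.

+0.533 V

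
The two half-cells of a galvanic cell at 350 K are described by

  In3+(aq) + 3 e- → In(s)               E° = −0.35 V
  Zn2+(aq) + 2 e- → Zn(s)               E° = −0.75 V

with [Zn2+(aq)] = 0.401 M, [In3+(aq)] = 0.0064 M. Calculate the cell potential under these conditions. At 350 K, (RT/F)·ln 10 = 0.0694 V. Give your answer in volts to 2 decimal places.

The In³⁺/In couple has the more positive E°, so it is the cathode; Zn²⁺/Zn is the anode.
E°cell = E°cat − E°an = −0.35 − (−0.75) = +0.40 V; n = 6.
Balancing gives 2 In3+(aq) + 3 Zn(s) → 2 In(s) + 3 Zn2+(aq); hence Q = [Zn2+(aq)]^3 / [In3+(aq)]^2 = 1.57×10^3 (log Q = 3.197).
E = E° − (0.0694/n)·log Q = +0.40 − (0.0694/6)(3.197) = +0.36 V.

+0.36 V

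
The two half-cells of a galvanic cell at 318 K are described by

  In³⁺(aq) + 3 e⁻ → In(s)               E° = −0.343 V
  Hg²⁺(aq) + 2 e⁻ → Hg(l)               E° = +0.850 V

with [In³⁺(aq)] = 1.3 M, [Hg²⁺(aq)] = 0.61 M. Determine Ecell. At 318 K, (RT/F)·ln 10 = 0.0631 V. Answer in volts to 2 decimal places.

+1.18 V

Hg²⁺/Hg is reduced (cathode, E° = +0.850 V) and In³⁺/In is oxidized (anode).
The standard potential is +0.850 − (−0.343) = +1.193 V and the balanced reaction transfers n = 6 electrons.
The balanced reaction is 3 Hg²⁺(aq) + 2 In(s) → 3 Hg(l) + 2 In³⁺(aq), so Q = [In³⁺(aq)]^2 / [Hg²⁺(aq)]^3 = 7.45 and log Q = 0.872.
E = E° − (0.0631/n)·log Q = +1.193 − (0.0631/6)(0.872) = +1.18 V.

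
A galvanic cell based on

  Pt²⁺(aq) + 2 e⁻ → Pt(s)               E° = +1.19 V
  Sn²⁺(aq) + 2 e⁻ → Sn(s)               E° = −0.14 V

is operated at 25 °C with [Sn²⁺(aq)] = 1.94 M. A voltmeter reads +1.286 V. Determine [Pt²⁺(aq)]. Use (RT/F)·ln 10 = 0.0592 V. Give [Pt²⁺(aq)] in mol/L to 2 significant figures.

0.063 M

The Pt²⁺/Pt couple has the larger reduction potential, so it is the cathode: E°cell = +1.19 − (−0.14) = +1.33 V and n = 2.
Rearranging E = E° − (0.0592/n)·log Q gives log Q = 2(+1.33 − (+1.286))/0.0592 = 1.486.
The balanced reaction is Pt²⁺(aq) + Sn(s) → Pt(s) + Sn²⁺(aq), so Q = [Sn²⁺(aq)] / [Pt²⁺(aq)].
Solving for the unknown gives log [Pt²⁺(aq)] = −1.198, so [Pt²⁺(aq)] ≈ 0.063 M.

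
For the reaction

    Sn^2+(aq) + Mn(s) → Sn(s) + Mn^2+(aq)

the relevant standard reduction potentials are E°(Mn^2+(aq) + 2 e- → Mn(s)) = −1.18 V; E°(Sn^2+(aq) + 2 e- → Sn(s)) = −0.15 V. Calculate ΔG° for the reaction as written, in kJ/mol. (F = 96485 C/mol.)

−199 kJ/mol

In the reaction as written Sn^2+(aq) is reduced, so the Sn²⁺/Sn couple is the cathode and Mn²⁺/Mn is the anode.
E°cell = −0.15 − (−1.18) = +1.03 V; balancing electrons gives n = 2.
ΔG° = −nFE°cell = −(2)(96485)(+1.03) J/mol = −199 kJ/mol.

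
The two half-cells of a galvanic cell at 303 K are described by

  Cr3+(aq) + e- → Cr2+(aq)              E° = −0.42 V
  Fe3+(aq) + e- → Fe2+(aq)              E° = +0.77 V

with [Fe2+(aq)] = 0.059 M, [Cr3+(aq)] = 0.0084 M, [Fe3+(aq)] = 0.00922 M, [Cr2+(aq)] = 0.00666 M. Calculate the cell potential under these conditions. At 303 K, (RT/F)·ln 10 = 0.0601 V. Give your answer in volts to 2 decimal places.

+1.14 V

Since E°(Fe³⁺/Fe²⁺) > E°(Cr³⁺/Cr²⁺), Fe³⁺/Fe²⁺ serves as the cathode.
E°cell = E°cat − E°an = +0.77 − (−0.42) = +1.19 V; n = 1.
Balancing gives Fe3+(aq) + Cr2+(aq) → Fe2+(aq) + Cr3+(aq); hence Q = ([Fe2+(aq)]·[Cr3+(aq)]) / ([Fe3+(aq)]·[Cr2+(aq)]) = 8.07 (log Q = 0.907).
By the Nernst equation, E = +1.19 − (0.0601/1)·(0.907) = +1.14 V.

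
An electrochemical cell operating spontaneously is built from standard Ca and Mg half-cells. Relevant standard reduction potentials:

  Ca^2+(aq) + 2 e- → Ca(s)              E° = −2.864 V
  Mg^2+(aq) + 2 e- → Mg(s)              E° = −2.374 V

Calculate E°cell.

+0.490 V

Of the two couples in this cell, the one with the more positive reduction potential is reduced at the cathode: here that is Mg²⁺/Mg (−2.374 V); Ca²⁺/Ca (−2.864 V) is the anode.
E°cell = E°(cathode) − E°(anode) = −2.374 − (−2.864) = +0.490 V.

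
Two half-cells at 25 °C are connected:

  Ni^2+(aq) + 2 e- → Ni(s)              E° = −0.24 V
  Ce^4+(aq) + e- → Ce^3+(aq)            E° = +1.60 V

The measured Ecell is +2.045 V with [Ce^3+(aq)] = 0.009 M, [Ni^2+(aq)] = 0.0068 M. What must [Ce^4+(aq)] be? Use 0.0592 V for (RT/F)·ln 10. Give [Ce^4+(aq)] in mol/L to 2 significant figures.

With Ce⁴⁺/Ce³⁺ at the cathode and Ni²⁺/Ni at the anode, E°cell = +1.60 − (−0.24) = +1.84 V (n = 2).
From the Nernst equation, log Q = n(E° − E)/0.0592 = 2·(+1.84 − (+2.045))/0.0592 = −6.926.
Balancing electrons gives 2 Ce^4+(aq) + Ni(s) → 2 Ce^3+(aq) + Ni^2+(aq); thus Q = ([Ce^3+(aq)]^2·[Ni^2+(aq)]) / [Ce^4+(aq)]^2.
Substituting the known concentrations and solving, log [Ce^4+(aq)] = 0.333 and [Ce^4+(aq)] = 2.2 M.

2.2 M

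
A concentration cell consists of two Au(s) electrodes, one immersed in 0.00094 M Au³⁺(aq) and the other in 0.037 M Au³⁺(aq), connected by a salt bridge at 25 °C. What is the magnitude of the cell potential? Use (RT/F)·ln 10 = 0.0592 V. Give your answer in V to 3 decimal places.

0.031 V

For a concentration cell E°cell = 0, since both electrodes use the same couple.
The compartment with the higher Au³⁺(aq) concentration (0.037 M) acts as the cathode; ions are reduced there and produced at the dilute (0.00094 M) anode.
With n = 3, Ecell = −(0.0592/3)·log([dilute]/[conc]) = −(0.0592/3)·log(0.00094/0.037) = +0.031 V.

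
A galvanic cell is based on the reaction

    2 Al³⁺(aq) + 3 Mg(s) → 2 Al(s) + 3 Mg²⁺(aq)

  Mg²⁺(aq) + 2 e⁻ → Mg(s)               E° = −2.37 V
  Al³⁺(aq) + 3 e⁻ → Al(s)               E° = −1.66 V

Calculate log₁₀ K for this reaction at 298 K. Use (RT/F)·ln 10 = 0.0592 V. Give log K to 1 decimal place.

The Al³⁺/Al couple is reduced (cathode); E°cell = −1.66 − (−2.37) = +0.71 V with n = 6.
At equilibrium E = 0, so log K = nE°cell / 0.0592 = (6)(+0.71) / 0.0592 = 72.0.

log K = 72.0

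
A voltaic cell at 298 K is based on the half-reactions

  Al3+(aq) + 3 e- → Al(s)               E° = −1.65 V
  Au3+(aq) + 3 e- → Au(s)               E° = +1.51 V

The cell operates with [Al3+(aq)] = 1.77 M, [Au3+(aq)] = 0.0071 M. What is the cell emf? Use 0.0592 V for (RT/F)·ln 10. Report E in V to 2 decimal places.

Au³⁺/Au is reduced (cathode, E° = +1.51 V) and Al³⁺/Al is oxidized (anode).
The standard potential is +1.51 − (−1.65) = +3.16 V and the balanced reaction transfers n = 3 electrons.
For the overall reaction Au3+(aq) + Al(s) → Au(s) + Al3+(aq), Q = [Al3+(aq)] / [Au3+(aq)] = 249, giving log Q = 2.397.
Applying E = E° − (RT ln10/nF)·log Q gives +3.16 − (0.0592/3)(2.397) = +3.11 V.

+3.11 V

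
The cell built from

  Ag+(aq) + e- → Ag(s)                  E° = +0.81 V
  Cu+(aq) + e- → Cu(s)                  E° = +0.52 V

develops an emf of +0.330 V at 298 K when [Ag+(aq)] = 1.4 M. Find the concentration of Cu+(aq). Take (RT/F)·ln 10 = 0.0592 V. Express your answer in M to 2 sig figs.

0.30 M

Ag⁺/Ag is the cathode (higher E°); E°cell = +0.81 − (+0.52) = +0.29 V with n = 1.
From the Nernst equation, log Q = n(E° − E)/0.0592 = 1·(+0.29 − (+0.330))/0.0592 = −0.676.
Balancing electrons gives Ag+(aq) + Cu(s) → Ag(s) + Cu+(aq); thus Q = [Cu+(aq)] / [Ag+(aq)].
Isolating [Cu+(aq)] in Q = 10^{−0.676} yields log [Cu+(aq)] = −0.530, i.e. 0.30 M.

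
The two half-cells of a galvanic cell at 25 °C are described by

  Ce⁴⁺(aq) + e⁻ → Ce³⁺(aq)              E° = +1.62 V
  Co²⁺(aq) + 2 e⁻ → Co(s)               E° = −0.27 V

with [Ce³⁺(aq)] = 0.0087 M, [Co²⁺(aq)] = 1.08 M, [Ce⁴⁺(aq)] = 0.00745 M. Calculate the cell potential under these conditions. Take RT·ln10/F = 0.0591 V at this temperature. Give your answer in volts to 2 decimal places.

+1.89 V

Since E°(Ce⁴⁺/Ce³⁺) > E°(Co²⁺/Co), Ce⁴⁺/Ce³⁺ serves as the cathode.
The standard potential is +1.62 − (−0.27) = +1.89 V and the balanced reaction transfers n = 2 electrons.
For the overall reaction 2 Ce⁴⁺(aq) + Co(s) → 2 Ce³⁺(aq) + Co²⁺(aq), Q = ([Ce³⁺(aq)]^2·[Co²⁺(aq)]) / [Ce⁴⁺(aq)]^2 = 1.47, giving log Q = 0.168.
Applying E = E° − (RT ln10/nF)·log Q gives +1.89 − (0.0591/2)(0.168) = +1.89 V.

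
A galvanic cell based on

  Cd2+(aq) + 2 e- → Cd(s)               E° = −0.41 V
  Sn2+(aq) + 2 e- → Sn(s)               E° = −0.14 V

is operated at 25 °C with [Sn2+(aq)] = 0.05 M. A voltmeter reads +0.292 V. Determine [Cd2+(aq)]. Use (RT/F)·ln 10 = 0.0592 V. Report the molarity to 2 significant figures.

The Sn²⁺/Sn couple has the larger reduction potential, so it is the cathode: E°cell = −0.14 − (−0.41) = +0.27 V and n = 2.
Rearranging E = E° − (0.0592/n)·log Q gives log Q = 2(+0.27 − (+0.292))/0.0592 = −0.743.
The balanced reaction is Sn2+(aq) + Cd(s) → Sn(s) + Cd2+(aq), so Q = [Cd2+(aq)] / [Sn2+(aq)].
Isolating [Cd2+(aq)] in Q = 10^{−0.743} yields log [Cd2+(aq)] = −2.044, i.e. 0.0090 M.

0.0090 M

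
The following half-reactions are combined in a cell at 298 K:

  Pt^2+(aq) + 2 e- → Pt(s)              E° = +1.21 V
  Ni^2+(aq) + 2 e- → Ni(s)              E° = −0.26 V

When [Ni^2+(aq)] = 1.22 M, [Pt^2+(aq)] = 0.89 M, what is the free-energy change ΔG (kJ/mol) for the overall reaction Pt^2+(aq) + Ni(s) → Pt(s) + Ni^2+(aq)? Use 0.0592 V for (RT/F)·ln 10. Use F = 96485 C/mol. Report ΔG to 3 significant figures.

With Pt²⁺/Pt reduced at the cathode, E°cell = +1.21 − (−0.26) = +1.47 V and n = 2.
Q = [Ni^2+(aq)] / [Pt^2+(aq)] = 1.37, so log Q = 0.137 and E = +1.47 − (0.0592/2)(0.137) = +1.4659 V.
Then ΔG = −nFE = −2 × 96485 × +1.4659 J/mol = −283 kJ/mol.

−283 kJ/mol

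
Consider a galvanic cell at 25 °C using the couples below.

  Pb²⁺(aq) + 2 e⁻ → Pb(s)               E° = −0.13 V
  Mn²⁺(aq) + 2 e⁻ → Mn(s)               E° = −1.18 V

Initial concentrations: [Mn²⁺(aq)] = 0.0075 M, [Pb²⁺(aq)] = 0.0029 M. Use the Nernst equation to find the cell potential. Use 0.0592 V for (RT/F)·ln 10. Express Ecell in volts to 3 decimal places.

+1.038 V

Since E°(Pb²⁺/Pb) > E°(Mn²⁺/Mn), Pb²⁺/Pb serves as the cathode.
The standard potential is −0.13 − (−1.18) = +1.05 V and the balanced reaction transfers n = 2 electrons.
For the overall reaction Pb²⁺(aq) + Mn(s) → Pb(s) + Mn²⁺(aq), Q = [Mn²⁺(aq)] / [Pb²⁺(aq)] = 2.59, giving log Q = 0.413.
Applying E = E° − (RT ln10/nF)·log Q gives +1.05 − (0.0592/2)(0.413) = +1.038 V.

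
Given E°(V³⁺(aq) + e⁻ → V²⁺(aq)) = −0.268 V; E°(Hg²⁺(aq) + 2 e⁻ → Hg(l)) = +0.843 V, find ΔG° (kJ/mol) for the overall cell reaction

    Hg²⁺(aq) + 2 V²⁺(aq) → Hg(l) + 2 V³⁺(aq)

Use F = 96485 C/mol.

−214 kJ/mol

In the reaction as written Hg²⁺(aq) is reduced, so the Hg²⁺/Hg couple is the cathode and V³⁺/V²⁺ is the anode.
E°cell = +0.843 − (−0.268) = +1.111 V; balancing electrons gives n = 2.
ΔG° = −nFE°cell = −(2)(96485)(+1.111) J/mol = −214 kJ/mol.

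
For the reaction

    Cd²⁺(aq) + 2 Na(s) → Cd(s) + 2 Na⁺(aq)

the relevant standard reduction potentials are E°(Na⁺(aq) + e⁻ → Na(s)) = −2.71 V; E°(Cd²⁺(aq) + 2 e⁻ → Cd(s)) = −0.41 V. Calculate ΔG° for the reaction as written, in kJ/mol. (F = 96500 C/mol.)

−444 kJ/mol

In the reaction as written Cd²⁺(aq) is reduced, so the Cd²⁺/Cd couple is the cathode and Na⁺/Na is the anode.
E°cell = −0.41 − (−2.71) = +2.30 V; balancing electrons gives n = 2.
ΔG° = −nFE°cell = −(2)(96500)(+2.30) J/mol = −444 kJ/mol.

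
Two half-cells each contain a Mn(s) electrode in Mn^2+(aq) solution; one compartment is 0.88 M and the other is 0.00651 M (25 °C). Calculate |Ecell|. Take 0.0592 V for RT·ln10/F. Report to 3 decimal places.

0.063 V

For a concentration cell E°cell = 0, since both electrodes use the same couple.
The compartment with the higher Mn^2+(aq) concentration (0.88 M) acts as the cathode; ions are reduced there and produced at the dilute (0.00651 M) anode.
With n = 2, Ecell = −(0.0592/2)·log([dilute]/[conc]) = −(0.0592/2)·log(0.00651/0.88) = +0.063 V.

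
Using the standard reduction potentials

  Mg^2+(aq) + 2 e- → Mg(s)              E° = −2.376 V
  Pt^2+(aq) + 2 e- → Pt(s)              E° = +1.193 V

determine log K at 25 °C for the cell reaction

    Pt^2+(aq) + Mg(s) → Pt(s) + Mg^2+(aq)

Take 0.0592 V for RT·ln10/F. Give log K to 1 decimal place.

log K = 120.6

The Pt²⁺/Pt couple is reduced (cathode); E°cell = +1.193 − (−2.376) = +3.569 V with n = 2.
At equilibrium E = 0, so log K = nE°cell / 0.0592 = (2)(+3.569) / 0.0592 = 120.6.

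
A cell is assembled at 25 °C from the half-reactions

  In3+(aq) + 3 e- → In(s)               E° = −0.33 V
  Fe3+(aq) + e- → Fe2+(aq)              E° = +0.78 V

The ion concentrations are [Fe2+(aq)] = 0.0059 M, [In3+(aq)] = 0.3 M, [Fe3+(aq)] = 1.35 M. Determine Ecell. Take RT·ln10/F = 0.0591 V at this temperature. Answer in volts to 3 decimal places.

+1.260 V

Since E°(Fe³⁺/Fe²⁺) > E°(In³⁺/In), Fe³⁺/Fe²⁺ serves as the cathode.
E°cell = E°cat − E°an = +0.78 − (−0.33) = +1.11 V; n = 3.
For the overall reaction 3 Fe3+(aq) + In(s) → 3 Fe2+(aq) + In3+(aq), Q = ([Fe2+(aq)]^3·[In3+(aq)]) / [Fe3+(aq)]^3 = 2.5×10^−8, giving log Q = −7.601.
Applying E = E° − (RT ln10/nF)·log Q gives +1.11 − (0.0591/3)(−7.601) = +1.260 V.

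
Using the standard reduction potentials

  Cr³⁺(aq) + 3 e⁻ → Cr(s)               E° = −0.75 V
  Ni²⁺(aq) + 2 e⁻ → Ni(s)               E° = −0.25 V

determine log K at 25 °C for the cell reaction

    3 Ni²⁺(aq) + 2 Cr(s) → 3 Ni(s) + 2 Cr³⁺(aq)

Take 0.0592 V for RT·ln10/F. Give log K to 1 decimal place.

log K = 50.7

The Ni²⁺/Ni couple is reduced (cathode); E°cell = −0.25 − (−0.75) = +0.50 V with n = 6.
At equilibrium E = 0, so log K = nE°cell / 0.0592 = (6)(+0.50) / 0.0592 = 50.7.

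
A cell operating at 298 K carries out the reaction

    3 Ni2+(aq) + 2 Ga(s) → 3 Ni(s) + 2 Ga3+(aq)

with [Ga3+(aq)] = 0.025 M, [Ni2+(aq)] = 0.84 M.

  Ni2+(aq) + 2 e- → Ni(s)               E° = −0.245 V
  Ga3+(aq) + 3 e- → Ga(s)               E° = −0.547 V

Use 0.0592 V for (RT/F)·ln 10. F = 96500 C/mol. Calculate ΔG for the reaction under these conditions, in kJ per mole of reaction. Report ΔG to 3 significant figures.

With Ni²⁺/Ni reduced at the cathode, E°cell = −0.245 − (−0.547) = +0.302 V and n = 6.
Here Q = [Ga3+(aq)]^2 / [Ni2+(aq)]^3 = 0.00105 (log Q = −2.977), giving E = +0.302 − (0.0592/6)·(−2.977) = +0.3314 V.
Then ΔG = −nFE = −6 × 96500 × +0.3314 J/mol = −192 kJ/mol.

−192 kJ/mol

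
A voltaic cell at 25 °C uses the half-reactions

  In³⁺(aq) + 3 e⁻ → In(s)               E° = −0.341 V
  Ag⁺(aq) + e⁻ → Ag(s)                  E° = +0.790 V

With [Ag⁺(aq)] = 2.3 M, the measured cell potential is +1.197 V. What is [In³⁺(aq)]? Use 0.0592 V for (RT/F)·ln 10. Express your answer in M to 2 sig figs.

0.0055 M

Ag⁺/Ag is the cathode (higher E°); E°cell = +0.790 − (−0.341) = +1.131 V with n = 3.
From the Nernst equation, log Q = n(E° − E)/0.0592 = 3·(+1.131 − (+1.197))/0.0592 = −3.345.
For 3 Ag⁺(aq) + In(s) → 3 Ag(s) + In³⁺(aq), the reaction quotient is Q = [In³⁺(aq)] / [Ag⁺(aq)]^3.
Solving for the unknown gives log [In³⁺(aq)] = −2.260, so [In³⁺(aq)] ≈ 0.0055 M.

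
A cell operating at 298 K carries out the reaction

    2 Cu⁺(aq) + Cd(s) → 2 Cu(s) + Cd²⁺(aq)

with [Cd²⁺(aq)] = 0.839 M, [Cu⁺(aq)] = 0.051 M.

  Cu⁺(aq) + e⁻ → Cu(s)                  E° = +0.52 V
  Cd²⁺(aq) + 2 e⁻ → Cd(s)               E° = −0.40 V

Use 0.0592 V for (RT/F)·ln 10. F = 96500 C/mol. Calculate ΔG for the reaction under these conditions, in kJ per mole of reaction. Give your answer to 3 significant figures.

With Cu⁺/Cu reduced at the cathode, E°cell = +0.52 − (−0.40) = +0.92 V and n = 2.
The reaction quotient is [Cd²⁺(aq)] / [Cu⁺(aq)]^2 = 323; by Nernst, E = +0.92 − (0.0592/2)(2.509) = +0.8457 V.
Finally ΔG = −nFE = −(2)(96500 C/mol)(+0.8457 V) = −163 kJ/mol.

−163 kJ/mol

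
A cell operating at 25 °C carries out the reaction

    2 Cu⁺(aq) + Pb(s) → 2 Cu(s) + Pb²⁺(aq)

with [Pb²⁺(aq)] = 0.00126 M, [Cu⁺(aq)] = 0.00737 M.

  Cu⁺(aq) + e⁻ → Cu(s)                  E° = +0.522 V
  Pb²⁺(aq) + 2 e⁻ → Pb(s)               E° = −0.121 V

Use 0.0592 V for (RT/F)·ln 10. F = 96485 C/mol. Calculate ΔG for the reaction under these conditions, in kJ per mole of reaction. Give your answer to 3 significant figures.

The standard cell potential is +0.522 − (−0.121) = +0.643 V, with n = 2 electrons in the balanced equation.
The reaction quotient is [Pb²⁺(aq)] / [Cu⁺(aq)]^2 = 23.2; by Nernst, E = +0.643 − (0.0592/2)(1.365) = +0.6026 V.
Then ΔG = −nFE = −2 × 96485 × +0.6026 J/mol = −116 kJ/mol.

−116 kJ/mol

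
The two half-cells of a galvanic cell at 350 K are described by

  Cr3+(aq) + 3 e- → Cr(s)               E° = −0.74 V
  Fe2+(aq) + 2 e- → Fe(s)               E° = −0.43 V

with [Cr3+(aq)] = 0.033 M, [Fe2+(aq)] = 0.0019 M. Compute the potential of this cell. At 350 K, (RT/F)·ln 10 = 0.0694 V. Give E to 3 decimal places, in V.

Fe²⁺/Fe is reduced (cathode, E° = −0.43 V) and Cr³⁺/Cr is oxidized (anode).
E°cell = −0.43 − (−0.74) = +0.31 V, with n = 6 electrons transferred.
Balancing gives 3 Fe2+(aq) + 2 Cr(s) → 3 Fe(s) + 2 Cr3+(aq); hence Q = [Cr3+(aq)]^2 / [Fe2+(aq)]^3 = 1.59×10^5 (log Q = 5.201).
E = E° − (0.0694/n)·log Q = +0.31 − (0.0694/6)(5.201) = +0.250 V.

+0.250 V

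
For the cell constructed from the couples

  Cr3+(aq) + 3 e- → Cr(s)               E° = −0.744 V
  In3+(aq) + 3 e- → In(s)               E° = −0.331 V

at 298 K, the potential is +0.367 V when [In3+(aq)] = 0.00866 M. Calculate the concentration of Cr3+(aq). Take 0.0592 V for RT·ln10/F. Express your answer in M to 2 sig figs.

The In³⁺/In couple has the larger reduction potential, so it is the cathode: E°cell = −0.331 − (−0.744) = +0.413 V and n = 3.
Since E = E° − (0.0592/n)·log Q, log Q = n(E° − E)/0.0592 = 2.331.
For In3+(aq) + Cr(s) → In(s) + Cr3+(aq), the reaction quotient is Q = [Cr3+(aq)] / [In3+(aq)].
Isolating [Cr3+(aq)] in Q = 10^{2.331} yields log [Cr3+(aq)] = 0.269, i.e. 1.9 M.

1.9 M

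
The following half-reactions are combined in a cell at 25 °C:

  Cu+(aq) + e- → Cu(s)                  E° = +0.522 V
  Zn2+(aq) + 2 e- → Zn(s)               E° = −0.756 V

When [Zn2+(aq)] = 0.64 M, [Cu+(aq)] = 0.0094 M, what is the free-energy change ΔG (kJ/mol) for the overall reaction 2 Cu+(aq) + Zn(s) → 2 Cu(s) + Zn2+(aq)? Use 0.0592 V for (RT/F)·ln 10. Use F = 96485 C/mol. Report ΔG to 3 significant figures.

−225 kJ/mol

The standard cell potential is +0.522 − (−0.756) = +1.278 V, with n = 2 electrons in the balanced equation.
Q = [Zn2+(aq)] / [Cu+(aq)]^2 = 7.24×10^3, so log Q = 3.860 and E = +1.278 − (0.0592/2)(3.860) = +1.1637 V.
Then ΔG = −nFE = −2 × 96485 × +1.1637 J/mol = −225 kJ/mol.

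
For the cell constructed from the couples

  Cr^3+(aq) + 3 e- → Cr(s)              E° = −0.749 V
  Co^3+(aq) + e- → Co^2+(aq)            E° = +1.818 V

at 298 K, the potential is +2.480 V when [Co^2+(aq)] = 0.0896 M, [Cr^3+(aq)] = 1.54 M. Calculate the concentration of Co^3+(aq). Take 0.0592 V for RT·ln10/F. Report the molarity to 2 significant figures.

With Co³⁺/Co²⁺ at the cathode and Cr³⁺/Cr at the anode, E°cell = +1.818 − (−0.749) = +2.567 V (n = 3).
From the Nernst equation, log Q = n(E° − E)/0.0592 = 3·(+2.567 − (+2.480))/0.0592 = 4.409.
For 3 Co^3+(aq) + Cr(s) → 3 Co^2+(aq) + Cr^3+(aq), the reaction quotient is Q = ([Co^2+(aq)]^3·[Cr^3+(aq)]) / [Co^3+(aq)]^3.
Solving for the unknown gives log [Co^3+(aq)] = −2.455, so [Co^3+(aq)] ≈ 0.0035 M.

0.0035 M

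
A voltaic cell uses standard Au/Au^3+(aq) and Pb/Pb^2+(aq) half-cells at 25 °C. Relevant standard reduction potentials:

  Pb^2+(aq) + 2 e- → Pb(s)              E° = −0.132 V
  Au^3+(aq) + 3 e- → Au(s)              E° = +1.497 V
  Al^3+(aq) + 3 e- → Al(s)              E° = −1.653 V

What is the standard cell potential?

+1.629 V

The Au³⁺/Au couple has the higher E°, so Au ion is reduced (cathode) and Pb is oxidized (anode).
E°cell = E°(cathode) − E°(anode) = +1.497 − (−0.132) = +1.629 V.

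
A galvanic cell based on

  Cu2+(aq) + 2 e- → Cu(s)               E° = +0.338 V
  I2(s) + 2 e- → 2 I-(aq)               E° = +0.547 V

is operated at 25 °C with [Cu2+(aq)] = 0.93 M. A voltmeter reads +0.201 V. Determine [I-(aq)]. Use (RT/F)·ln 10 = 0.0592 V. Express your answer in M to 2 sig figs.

I₂/I⁻ is the cathode (higher E°); E°cell = +0.547 − (+0.338) = +0.209 V with n = 2.
Rearranging E = E° − (0.0592/n)·log Q gives log Q = 2(+0.209 − (+0.201))/0.0592 = 0.270.
Balancing electrons gives I2(s) + Cu(s) → 2 I-(aq) + Cu2+(aq); thus Q = [I-(aq)]^2·[Cu2+(aq)].
Isolating [I-(aq)] in Q = 10^{0.270} yields log [I-(aq)] = 0.151, i.e. 1.4 M.

1.4 M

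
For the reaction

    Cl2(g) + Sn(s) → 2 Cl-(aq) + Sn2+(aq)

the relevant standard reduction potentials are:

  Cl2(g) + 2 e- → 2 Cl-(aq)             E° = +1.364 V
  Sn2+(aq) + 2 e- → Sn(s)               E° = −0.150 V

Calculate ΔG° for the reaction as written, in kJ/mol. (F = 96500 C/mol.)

−292 kJ/mol

In the reaction as written Cl2(g) is reduced, so the Cl₂/Cl⁻ couple is the cathode and Sn²⁺/Sn is the anode.
E°cell = +1.364 − (−0.150) = +1.514 V; balancing electrons gives n = 2.
ΔG° = −nFE°cell = −(2)(96500)(+1.514) J/mol = −292 kJ/mol.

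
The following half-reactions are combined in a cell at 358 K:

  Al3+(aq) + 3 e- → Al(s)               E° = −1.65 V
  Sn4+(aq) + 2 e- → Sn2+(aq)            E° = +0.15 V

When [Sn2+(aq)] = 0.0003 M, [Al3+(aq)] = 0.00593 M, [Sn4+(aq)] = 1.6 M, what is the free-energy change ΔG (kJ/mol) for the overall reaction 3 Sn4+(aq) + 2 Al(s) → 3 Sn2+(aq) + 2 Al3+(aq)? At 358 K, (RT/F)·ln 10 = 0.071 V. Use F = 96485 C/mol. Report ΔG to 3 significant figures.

The standard cell potential is +0.15 − (−1.65) = +1.80 V, with n = 6 electrons in the balanced equation.
The reaction quotient is ([Sn2+(aq)]^3·[Al3+(aq)]^2) / [Sn4+(aq)]^3 = 2.32×10^−16; by Nernst, E = +1.80 − (0.071/6)(−15.635) = +1.9850 V.
Then ΔG = −nFE = −6 × 96485 × +1.9850 J/mol = −1150 kJ/mol.

−1150 kJ/mol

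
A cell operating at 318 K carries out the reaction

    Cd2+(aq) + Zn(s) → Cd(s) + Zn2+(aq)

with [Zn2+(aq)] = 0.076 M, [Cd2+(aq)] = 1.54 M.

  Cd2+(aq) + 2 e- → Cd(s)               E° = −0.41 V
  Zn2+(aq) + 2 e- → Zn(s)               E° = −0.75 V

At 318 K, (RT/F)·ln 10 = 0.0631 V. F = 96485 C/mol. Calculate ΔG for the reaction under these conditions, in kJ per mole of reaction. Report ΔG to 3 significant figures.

E°cell = −0.41 − (−0.75) = +0.34 V; the balanced reaction transfers n = 2 electrons.
Here Q = [Zn2+(aq)] / [Cd2+(aq)] = 0.0494 (log Q = −1.307), giving E = +0.34 − (0.0631/2)·(−1.307) = +0.3812 V.
ΔG = −nFE = −(2)(96485)(+0.3812) J/mol = −73.6 kJ/mol.

−73.6 kJ/mol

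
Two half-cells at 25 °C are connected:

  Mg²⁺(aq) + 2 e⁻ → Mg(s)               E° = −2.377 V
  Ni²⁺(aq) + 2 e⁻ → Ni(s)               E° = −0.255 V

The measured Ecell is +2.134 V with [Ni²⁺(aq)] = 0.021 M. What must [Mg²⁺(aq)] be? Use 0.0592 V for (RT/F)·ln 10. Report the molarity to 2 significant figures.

0.0083 M

The Ni²⁺/Ni couple has the larger reduction potential, so it is the cathode: E°cell = −0.255 − (−2.377) = +2.122 V and n = 2.
Since E = E° − (0.0592/n)·log Q, log Q = n(E° − E)/0.0592 = −0.405.
For Ni²⁺(aq) + Mg(s) → Ni(s) + Mg²⁺(aq), the reaction quotient is Q = [Mg²⁺(aq)] / [Ni²⁺(aq)].
Substituting the known concentrations and solving, log [Mg²⁺(aq)] = −2.083 and [Mg²⁺(aq)] = 0.0083 M.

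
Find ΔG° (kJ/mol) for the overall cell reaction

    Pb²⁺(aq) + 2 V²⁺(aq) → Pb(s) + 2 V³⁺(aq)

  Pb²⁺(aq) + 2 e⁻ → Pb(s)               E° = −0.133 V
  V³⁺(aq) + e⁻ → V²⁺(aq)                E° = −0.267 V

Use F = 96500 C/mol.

−25.9 kJ/mol

In the reaction as written Pb²⁺(aq) is reduced, so the Pb²⁺/Pb couple is the cathode and V³⁺/V²⁺ is the anode.
E°cell = −0.133 − (−0.267) = +0.134 V; balancing electrons gives n = 2.
ΔG° = −nFE°cell = −(2)(96500)(+0.134) J/mol = −25.9 kJ/mol.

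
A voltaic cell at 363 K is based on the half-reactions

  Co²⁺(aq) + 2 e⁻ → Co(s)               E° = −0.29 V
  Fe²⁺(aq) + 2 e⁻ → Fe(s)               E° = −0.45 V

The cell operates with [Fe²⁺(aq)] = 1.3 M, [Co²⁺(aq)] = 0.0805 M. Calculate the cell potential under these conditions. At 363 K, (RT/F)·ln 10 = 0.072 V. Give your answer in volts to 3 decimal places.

+0.117 V

Since E°(Co²⁺/Co) > E°(Fe²⁺/Fe), Co²⁺/Co serves as the cathode.
E°cell = E°cat − E°an = −0.29 − (−0.45) = +0.16 V; n = 2.
For the overall reaction Co²⁺(aq) + Fe(s) → Co(s) + Fe²⁺(aq), Q = [Fe²⁺(aq)] / [Co²⁺(aq)] = 16.1, giving log Q = 1.208.
By the Nernst equation, E = +0.16 − (0.072/2)·(1.208) = +0.117 V.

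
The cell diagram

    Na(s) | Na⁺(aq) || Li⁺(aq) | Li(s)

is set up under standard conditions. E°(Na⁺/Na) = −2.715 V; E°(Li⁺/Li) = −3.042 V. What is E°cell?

By convention the left-hand electrode in cell notation is the anode (oxidation) and the right-hand electrode is the cathode (reduction).
E°cell = E°(right) − E°(left) = −3.042 − (−2.715) = −0.327 V.
The negative sign shows that, as written, the cell would require an external voltage to drive the reaction.

−0.327 V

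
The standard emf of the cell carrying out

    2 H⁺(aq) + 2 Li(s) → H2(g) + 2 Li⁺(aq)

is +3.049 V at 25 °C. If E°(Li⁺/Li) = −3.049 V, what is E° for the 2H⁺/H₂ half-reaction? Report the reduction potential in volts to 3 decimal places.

+0.000 V

In the reaction as written the 2H⁺/H₂ couple is reduced (cathode) and Li⁺/Li is oxidized (anode), so E°cell = E°(2H⁺/H₂) − E°(Li⁺/Li).
E°(2H⁺/H₂) = E°cell + E°(anode) = +3.049 + (−3.049) = +0.000 V.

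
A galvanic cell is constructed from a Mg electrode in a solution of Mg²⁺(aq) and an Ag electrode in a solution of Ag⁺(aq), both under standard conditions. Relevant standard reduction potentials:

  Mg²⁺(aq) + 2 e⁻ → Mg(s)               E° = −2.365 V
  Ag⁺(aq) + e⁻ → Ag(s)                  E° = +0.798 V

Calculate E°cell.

The Ag⁺/Ag couple has the higher E°, so Ag ion is reduced (cathode) and Mg is oxidized (anode).
E°cell = E°(cathode) − E°(anode) = +0.798 − (−2.365) = +3.163 V.

+3.163 V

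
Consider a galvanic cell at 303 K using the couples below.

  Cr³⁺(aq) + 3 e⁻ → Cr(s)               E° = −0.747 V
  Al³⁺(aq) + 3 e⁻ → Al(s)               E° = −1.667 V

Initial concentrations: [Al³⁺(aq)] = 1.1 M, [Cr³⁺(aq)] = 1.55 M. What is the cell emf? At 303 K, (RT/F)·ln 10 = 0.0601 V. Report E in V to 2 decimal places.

+0.92 V

Cr³⁺/Cr is reduced (cathode, E° = −0.747 V) and Al³⁺/Al is oxidized (anode).
E°cell = E°cat − E°an = −0.747 − (−1.667) = +0.920 V; n = 3.
The balanced reaction is Cr³⁺(aq) + Al(s) → Cr(s) + Al³⁺(aq), so Q = [Al³⁺(aq)] / [Cr³⁺(aq)] = 0.71 and log Q = −0.149.
E = E° − (0.0601/n)·log Q = +0.920 − (0.0601/3)(−0.149) = +0.92 V.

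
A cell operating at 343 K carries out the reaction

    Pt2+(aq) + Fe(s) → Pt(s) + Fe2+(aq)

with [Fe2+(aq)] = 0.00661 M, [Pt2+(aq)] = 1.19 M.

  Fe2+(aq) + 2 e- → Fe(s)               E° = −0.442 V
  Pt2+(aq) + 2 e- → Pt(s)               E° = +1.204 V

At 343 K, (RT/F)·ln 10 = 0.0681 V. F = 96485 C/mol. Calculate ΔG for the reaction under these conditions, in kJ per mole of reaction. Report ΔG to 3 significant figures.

The standard cell potential is +1.204 − (−0.442) = +1.646 V, with n = 2 electrons in the balanced equation.
Q = [Fe2+(aq)] / [Pt2+(aq)] = 0.00555, so log Q = −2.255 and E = +1.646 − (0.0681/2)(−2.255) = +1.7228 V.
Finally ΔG = −nFE = −(2)(96485 C/mol)(+1.7228 V) = −332 kJ/mol.

−332 kJ/mol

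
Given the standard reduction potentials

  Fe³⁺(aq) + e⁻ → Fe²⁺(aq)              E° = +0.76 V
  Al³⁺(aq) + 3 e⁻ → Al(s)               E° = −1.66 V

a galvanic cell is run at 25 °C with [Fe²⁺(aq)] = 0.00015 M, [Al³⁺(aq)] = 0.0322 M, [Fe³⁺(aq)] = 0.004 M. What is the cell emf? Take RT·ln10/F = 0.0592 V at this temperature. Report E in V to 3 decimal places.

The Fe³⁺/Fe²⁺ couple has the more positive E°, so it is the cathode; Al³⁺/Al is the anode.
E°cell = +0.76 − (−1.66) = +2.42 V, with n = 3 electrons transferred.
The balanced reaction is 3 Fe³⁺(aq) + Al(s) → 3 Fe²⁺(aq) + Al³⁺(aq), so Q = ([Fe²⁺(aq)]^3·[Al³⁺(aq)]) / [Fe³⁺(aq)]^3 = 1.7×10^−6 and log Q = −5.770.
E = E° − (0.0592/n)·log Q = +2.42 − (0.0592/3)(−5.770) = +2.534 V.

+2.534 V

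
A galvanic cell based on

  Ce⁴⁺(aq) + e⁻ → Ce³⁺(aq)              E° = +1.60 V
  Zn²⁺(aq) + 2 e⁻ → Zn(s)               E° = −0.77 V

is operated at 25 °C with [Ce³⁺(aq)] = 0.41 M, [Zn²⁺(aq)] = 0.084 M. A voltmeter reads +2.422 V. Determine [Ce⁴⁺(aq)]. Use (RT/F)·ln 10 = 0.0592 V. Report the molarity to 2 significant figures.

0.90 M

The Ce⁴⁺/Ce³⁺ couple has the larger reduction potential, so it is the cathode: E°cell = +1.60 − (−0.77) = +2.37 V and n = 2.
From the Nernst equation, log Q = n(E° − E)/0.0592 = 2·(+2.37 − (+2.422))/0.0592 = −1.757.
Balancing electrons gives 2 Ce⁴⁺(aq) + Zn(s) → 2 Ce³⁺(aq) + Zn²⁺(aq); thus Q = ([Ce³⁺(aq)]^2·[Zn²⁺(aq)]) / [Ce⁴⁺(aq)]^2.
Solving for the unknown gives log [Ce⁴⁺(aq)] = −0.047, so [Ce⁴⁺(aq)] ≈ 0.90 M.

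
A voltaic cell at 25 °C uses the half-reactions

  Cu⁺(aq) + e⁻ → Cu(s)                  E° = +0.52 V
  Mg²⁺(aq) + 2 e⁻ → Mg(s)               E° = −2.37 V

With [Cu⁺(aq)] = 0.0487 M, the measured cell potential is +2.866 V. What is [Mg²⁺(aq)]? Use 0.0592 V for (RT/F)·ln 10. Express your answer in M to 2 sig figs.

0.015 M

The Cu⁺/Cu couple has the larger reduction potential, so it is the cathode: E°cell = +0.52 − (−2.37) = +2.89 V and n = 2.
Rearranging E = E° − (0.0592/n)·log Q gives log Q = 2(+2.89 − (+2.866))/0.0592 = 0.811.
For 2 Cu⁺(aq) + Mg(s) → 2 Cu(s) + Mg²⁺(aq), the reaction quotient is Q = [Mg²⁺(aq)] / [Cu⁺(aq)]^2.
Isolating [Mg²⁺(aq)] in Q = 10^{0.811} yields log [Mg²⁺(aq)] = −1.814, i.e. 0.015 M.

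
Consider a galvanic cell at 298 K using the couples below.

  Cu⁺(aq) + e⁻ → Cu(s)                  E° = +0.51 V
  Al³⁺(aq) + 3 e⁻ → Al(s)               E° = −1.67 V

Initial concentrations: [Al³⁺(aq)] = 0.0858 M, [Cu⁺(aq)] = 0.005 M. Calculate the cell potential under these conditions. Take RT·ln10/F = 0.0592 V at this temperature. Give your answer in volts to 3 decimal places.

+2.065 V

Since E°(Cu⁺/Cu) > E°(Al³⁺/Al), Cu⁺/Cu serves as the cathode.
E°cell = E°cat − E°an = +0.51 − (−1.67) = +2.18 V; n = 3.
For the overall reaction 3 Cu⁺(aq) + Al(s) → 3 Cu(s) + Al³⁺(aq), Q = [Al³⁺(aq)] / [Cu⁺(aq)]^3 = 6.86×10^5, giving log Q = 5.837.
E = E° − (0.0592/n)·log Q = +2.18 − (0.0592/3)(5.837) = +2.065 V.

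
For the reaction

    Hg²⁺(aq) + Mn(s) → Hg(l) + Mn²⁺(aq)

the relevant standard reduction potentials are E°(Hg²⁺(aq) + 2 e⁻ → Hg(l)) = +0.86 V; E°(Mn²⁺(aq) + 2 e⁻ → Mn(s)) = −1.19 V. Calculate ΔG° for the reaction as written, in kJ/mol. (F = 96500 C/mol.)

−396 kJ/mol

In the reaction as written Hg²⁺(aq) is reduced, so the Hg²⁺/Hg couple is the cathode and Mn²⁺/Mn is the anode.
E°cell = +0.86 − (−1.19) = +2.05 V; balancing electrons gives n = 2.
ΔG° = −nFE°cell = −(2)(96500)(+2.05) J/mol = −396 kJ/mol.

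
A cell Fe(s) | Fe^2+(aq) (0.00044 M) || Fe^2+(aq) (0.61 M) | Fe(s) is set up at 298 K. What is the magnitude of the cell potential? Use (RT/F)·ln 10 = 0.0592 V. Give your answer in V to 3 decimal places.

For a concentration cell E°cell = 0, since both electrodes use the same couple.
The compartment with the higher Fe^2+(aq) concentration (0.61 M) acts as the cathode; ions are reduced there and produced at the dilute (0.00044 M) anode.
With n = 2, Ecell = −(0.0592/2)·log([dilute]/[conc]) = −(0.0592/2)·log(0.00044/0.61) = +0.093 V.

0.093 V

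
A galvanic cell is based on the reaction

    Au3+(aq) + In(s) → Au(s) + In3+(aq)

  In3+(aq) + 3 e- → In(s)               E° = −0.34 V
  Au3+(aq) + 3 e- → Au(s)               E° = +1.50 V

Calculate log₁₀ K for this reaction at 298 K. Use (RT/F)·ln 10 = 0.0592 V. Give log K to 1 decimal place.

The Au³⁺/Au couple is reduced (cathode); E°cell = +1.50 − (−0.34) = +1.84 V with n = 3.
At equilibrium E = 0, so log K = nE°cell / 0.0592 = (3)(+1.84) / 0.0592 = 93.2.

log K = 93.2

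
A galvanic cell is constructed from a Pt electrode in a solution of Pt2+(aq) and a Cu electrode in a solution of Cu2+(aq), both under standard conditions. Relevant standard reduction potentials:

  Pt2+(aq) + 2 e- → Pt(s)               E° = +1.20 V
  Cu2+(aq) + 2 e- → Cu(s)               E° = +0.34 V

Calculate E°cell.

+0.86 V

Of the two couples in this cell, the one with the more positive reduction potential is reduced at the cathode: here that is Pt²⁺/Pt (+1.20 V); Cu²⁺/Cu (+0.34 V) is the anode.
E°cell = E°(cathode) − E°(anode) = +1.20 − (+0.34) = +0.86 V.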